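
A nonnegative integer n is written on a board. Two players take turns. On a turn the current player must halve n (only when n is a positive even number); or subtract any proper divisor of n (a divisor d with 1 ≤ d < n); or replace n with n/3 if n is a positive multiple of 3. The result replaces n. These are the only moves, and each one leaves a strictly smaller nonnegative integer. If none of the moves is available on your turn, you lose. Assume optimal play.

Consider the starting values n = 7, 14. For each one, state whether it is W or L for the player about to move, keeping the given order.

Positions with no move are L. A position that does have a move is losing for the player to move precisely when every available move leads to a winning position for the opponent. Fill in the labels:
n=0: no move → L
n=1: no move → L
n=2: reaches L-position 1 → W
n=3: reaches L-position 1 → W
n=4: only reaches 2(W), 3(W), all W → L
n=5: reaches L-position 4 → W
n=6: reaches L-position 4 → W
n=7: only reaches 6(W), which is W → L
n=8: reaches L-position 4 → W
n=9: only reaches 3(W), 6(W), 8(W), all W → L
n=10: reaches L-position 9 → W
n=11: only reaches 10(W), which is W → L
n=12: reaches L-position 4 → W
n=13: only reaches 12(W), which is W → L
n=14: reaches L-position 7 → W

7: L, 14: W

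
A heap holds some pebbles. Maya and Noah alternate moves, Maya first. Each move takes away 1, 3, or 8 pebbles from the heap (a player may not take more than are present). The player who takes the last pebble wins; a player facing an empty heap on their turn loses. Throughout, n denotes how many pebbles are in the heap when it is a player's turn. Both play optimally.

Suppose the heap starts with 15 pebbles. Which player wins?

Noah wins.

Classify positions by backward induction: terminal positions (no move available) are L. From any other position, the mover wins iff some move reaches an L.
n=0: no move → L
n=1: W (go to 0, an L position)
n=2: L (sole option 1(W) is W)
n=3: W (go to 2, an L position)
n=4: L (options 3(W), 1(W) are all W)
n=5: W (go to 4, an L position)
n=6: L (options 5(W), 3(W) are all W)
n=7: W (go to 6, an L position)
n=8: W (go to 0, an L position)
n=9: W (go to 6, an L position)
n=10: W (go to 2, an L position)
n=11: L (options 10(W), 8(W), 3(W) are all W)
n=12: W (go to 11, an L position)
n=13: L (options 12(W), 10(W), 5(W) are all W)
n=14: W (go to 13, an L position)
n=15: L (options 14(W), 12(W), 7(W) are all W)
Every move from 15 reaches a W position, so the mover loses.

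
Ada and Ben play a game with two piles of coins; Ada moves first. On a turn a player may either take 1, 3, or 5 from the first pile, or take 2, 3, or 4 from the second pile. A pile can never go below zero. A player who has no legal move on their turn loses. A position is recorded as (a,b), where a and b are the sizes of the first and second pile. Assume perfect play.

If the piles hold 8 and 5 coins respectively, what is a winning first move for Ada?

Move to (8,1).

Work bottom-up. With no move the player to move loses. Otherwise the position is W if at least one move leads to an L position for the opponent, and L if every move leads to a W.
No move ever increases a pile, so every position that can arise here has a ≤ 8 and b ≤ 5; it is enough to label the cells with 0 ≤ a ≤ 8 and 0 ≤ b ≤ 5.
Every move lowers a or b (never raises either), so fill the grid row by row in increasing a, and left to right within a row: each cell's successors are then already labelled.
      b=0  b=1  b=2  b=3  b=4  b=5
a=0:    L    L    W    W    W    W
a=1:    W    W    L    L    W    W
a=2:    L    L    W    W    W    W
a=3:    W    W    L    L    W    W
a=4:    L    L    W    W    W    W
a=5:    W    W    L    L    W    W
a=6:    L    L    W    W    W    W
a=7:    W    W    L    L    W    W
a=8:    L    L    W    W    W    W
Cells with no legal move (terminal, hence L): (0,0), (0,1).
The remaining L cells, each justified by listing all of its moves:
(1,2): L (options (0,2)(W), (1,0)(W) are all W)
(1,3): L (options (0,3)(W), (1,1)(W), (1,0)(W) are all W)
(2,0): L (sole option (1,0)(W) is W)
(2,1): L (sole option (1,1)(W) is W)
(3,2): L (options (2,2)(W), (0,2)(W), (3,0)(W) are all W)
(3,3): L (options (2,3)(W), (0,3)(W), (3,1)(W), (3,0)(W) are all W)
(4,0): L (options (3,0)(W), (1,0)(W) are all W)
(4,1): L (options (3,1)(W), (1,1)(W) are all W)
(5,2): L (options (4,2)(W), (2,2)(W), (0,2)(W), (5,0)(W) are all W)
(5,3): L (options (4,3)(W), (2,3)(W), (0,3)(W), (5,1)(W), (5,0)(W) are all W)
(6,0): L (options (5,0)(W), (3,0)(W), (1,0)(W) are all W)
(6,1): L (options (5,1)(W), (3,1)(W), (1,1)(W) are all W)
(7,2): L (options (6,2)(W), (4,2)(W), (2,2)(W), (7,0)(W) are all W)
(7,3): L (options (6,3)(W), (4,3)(W), (2,3)(W), (7,1)(W), (7,0)(W) are all W)
(8,0): L (options (7,0)(W), (5,0)(W), (3,0)(W) are all W)
(8,1): L (options (7,1)(W), (5,1)(W), (3,1)(W) are all W)
Every other cell has at least one move into one of the L cells above, so it is W.
From (8,5), the L positions reachable in one move are: (8,1).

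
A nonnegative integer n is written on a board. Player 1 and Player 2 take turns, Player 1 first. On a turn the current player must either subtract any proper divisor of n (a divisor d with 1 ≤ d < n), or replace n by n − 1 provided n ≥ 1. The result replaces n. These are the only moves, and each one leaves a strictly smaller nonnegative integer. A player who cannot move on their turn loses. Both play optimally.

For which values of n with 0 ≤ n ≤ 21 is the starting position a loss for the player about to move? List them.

0, 2, 5, 7, 9, 11, 13, 15, 17, 19, 21

Build the W/L table. Terminal = L. A non-terminal position is W if it has a move to some L; otherwise it is L.
n=0: no move → L
n=1: can move to 0, which is L ⇒ W
n=2: the only move is to 1(W), a W ⇒ L
n=3: can move to 2, which is L ⇒ W
n=4: can move to 2, which is L ⇒ W
n=5: the only move is to 4(W), a W ⇒ L
n=6: can move to 5, which is L ⇒ W
n=7: the only move is to 6(W), a W ⇒ L
n=8: can move to 7, which is L ⇒ W
n=9: moves to 6(W), 8(W); every one is W ⇒ L
n=10: can move to 5, which is L ⇒ W
n=11: the only move is to 10(W), a W ⇒ L
n=12: can move to 9, which is L ⇒ W
n=13: the only move is to 12(W), a W ⇒ L
n=14: can move to 7, which is L ⇒ W
n=15: moves to 10(W), 12(W), 14(W); every one is W ⇒ L
n=16: can move to 15, which is L ⇒ W
n=17: the only move is to 16(W), a W ⇒ L
n=18: can move to 9, which is L ⇒ W
n=19: the only move is to 18(W), a W ⇒ L
n=20: can move to 15, which is L ⇒ W
n=21: moves to 14(W), 18(W), 20(W); every one is W ⇒ L
The losing starting values of n are exactly the entries labelled L in this table (11 of them).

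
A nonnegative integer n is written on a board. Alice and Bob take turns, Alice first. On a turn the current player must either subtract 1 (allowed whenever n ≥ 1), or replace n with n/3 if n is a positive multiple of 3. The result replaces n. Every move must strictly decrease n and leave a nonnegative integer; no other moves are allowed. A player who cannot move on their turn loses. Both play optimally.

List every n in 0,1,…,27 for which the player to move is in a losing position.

Work bottom-up. With no move the player to move loses. Otherwise the position is W if at least one move leads to an L position for the opponent, and L if every move leads to a W.
n=0: no move → L
n=1: W (go to 0, an L position)
n=2: L (sole option 1(W) is W)
n=3: W (go to 2, an L position)
n=4: L (sole option 3(W) is W)
n=5: W (go to 4, an L position)
n=6: W (go to 2, an L position)
n=7: L (sole option 6(W) is W)
n=8: W (go to 7, an L position)
n=9: L (options 3(W), 8(W) are all W)
n=10: W (go to 9, an L position)
n=11: L (sole option 10(W) is W)
n=12: W (go to 4, an L position)
n=13: L (sole option 12(W) is W)
n=14: W (go to 13, an L position)
n=15: L (options 5(W), 14(W) are all W)
n=16: W (go to 15, an L position)
n=17: L (sole option 16(W) is W)
n=18: W (go to 17, an L position)
n=19: L (sole option 18(W) is W)
n=20: W (go to 19, an L position)
n=21: W (go to 7, an L position)
n=22: L (sole option 21(W) is W)
n=23: W (go to 22, an L position)
n=24: L (options 8(W), 23(W) are all W)
n=25: W (go to 24, an L position)
n=26: L (sole option 25(W) is W)
n=27: W (go to 9, an L position)
Reading off the rows marked L gives the requested list; there are 13 such values of n.

0, 2, 4, 7, 9, 11, 13, 15, 17, 19, 22, 24, 26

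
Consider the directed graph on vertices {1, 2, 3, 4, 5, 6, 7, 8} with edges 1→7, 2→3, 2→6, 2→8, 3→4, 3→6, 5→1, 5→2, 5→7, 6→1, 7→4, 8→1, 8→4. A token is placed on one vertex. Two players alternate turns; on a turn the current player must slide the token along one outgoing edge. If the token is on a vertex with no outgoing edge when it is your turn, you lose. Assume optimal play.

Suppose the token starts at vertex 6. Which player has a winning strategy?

Work bottom-up. With no move the player to move loses. Otherwise the position is W if at least one move leads to an L position for the opponent, and L if every move leads to a W.
Every edge goes from a vertex to one that appears earlier in the order 4, 7, 1, 6, 8, 3, 2, 5, so processing vertices in that order labels each vertex after all of its successors.
4: no outgoing edge → L
7: reaches L-position 4 → W
1: only reaches 7(W), which is W → L
6: reaches L-position 1 → W
8: reaches L-position 1 → W
3: reaches L-position 4 → W
2: only reaches 3(W), 8(W), 6(W), all W → L
5: reaches L-position 2 → W
From 6 the player to move can move to 1, reaching an L position.

The first player wins.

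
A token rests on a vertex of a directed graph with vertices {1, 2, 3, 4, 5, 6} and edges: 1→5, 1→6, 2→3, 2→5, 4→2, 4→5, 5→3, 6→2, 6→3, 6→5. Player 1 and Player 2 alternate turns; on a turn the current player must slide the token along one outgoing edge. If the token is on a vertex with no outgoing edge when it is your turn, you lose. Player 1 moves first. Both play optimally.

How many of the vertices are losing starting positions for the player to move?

Compute win/loss labels from the base case upward. A position with no move is L. Any other position is W if it can reach an L in one move, else L.
Every edge goes from a vertex to one that appears earlier in the order 3, 5, 2, 6, 4, 1, so processing vertices in that order labels each vertex after all of its successors.
3: no outgoing edge → L
5: can move to 3, which is L ⇒ W
2: can move to 3, which is L ⇒ W
6: can move to 3, which is L ⇒ W
4: moves to 2(W), 5(W); every one is W ⇒ L
1: moves to 6(W), 5(W); every one is W ⇒ L
The L vertices are 1, 3, 4; that is 3 in all.

3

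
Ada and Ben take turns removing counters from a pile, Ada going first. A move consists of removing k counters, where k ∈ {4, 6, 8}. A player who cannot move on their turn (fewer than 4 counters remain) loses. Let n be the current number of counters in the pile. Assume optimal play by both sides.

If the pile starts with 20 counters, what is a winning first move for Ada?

Positions with no move are L. A position that does have a move is losing for the player to move precisely when every available move leads to a winning position for the opponent. Fill in the labels:
n=0: no move → L
n=1: no move → L
n=2: no move → L
n=3: no move → L
n=4: reaches L-position 0 → W
n=5: reaches L-position 1 → W
n=6: reaches L-position 2 → W
n=7: reaches L-position 3 → W
n=8: reaches L-position 2 → W
n=9: reaches L-position 3 → W
n=10: reaches L-position 2 → W
n=11: reaches L-position 3 → W
n=12: only reaches 8(W), 6(W), 4(W), all W → L
n=13: only reaches 9(W), 7(W), 5(W), all W → L
n=14: only reaches 10(W), 8(W), 6(W), all W → L
n=15: only reaches 11(W), 9(W), 7(W), all W → L
n=16: reaches L-position 12 → W
n=17: reaches L-position 13 → W
n=18: reaches L-position 14 → W
n=19: reaches L-position 15 → W
n=20: reaches L-position 14 → W
From 20, the L positions reachable in one move are: 14, 12. Any move reaching one of these is winning.

Remove 6, leaving 14.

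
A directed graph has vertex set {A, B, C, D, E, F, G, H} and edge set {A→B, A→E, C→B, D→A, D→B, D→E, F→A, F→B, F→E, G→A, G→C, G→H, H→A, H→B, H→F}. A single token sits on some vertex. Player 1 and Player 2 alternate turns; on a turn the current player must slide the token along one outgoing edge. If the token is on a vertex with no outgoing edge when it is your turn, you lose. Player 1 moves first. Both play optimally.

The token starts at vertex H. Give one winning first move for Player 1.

Move to B.

Build the W/L table. Terminal = L. A non-terminal position is W if it has a move to some L; otherwise it is L.
Every edge goes from a vertex to one that appears earlier in the order B, E, A, D, F, H, C, G, so processing vertices in that order labels each vertex after all of its successors.
B: no outgoing edge → L
E: no outgoing edge → L
A: reaches L-position E → W
D: reaches L-position E → W
F: reaches L-position E → W
H: reaches L-position B → W
C: reaches L-position B → W
G: only reaches C(W), H(W), A(W), all W → L
From H, the L positions reachable in one move are: B.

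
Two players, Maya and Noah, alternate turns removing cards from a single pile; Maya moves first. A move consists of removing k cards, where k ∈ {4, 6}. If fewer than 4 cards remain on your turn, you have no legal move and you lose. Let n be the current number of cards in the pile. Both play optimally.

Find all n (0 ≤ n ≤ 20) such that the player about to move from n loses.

0, 1, 2, 3, 10, 11, 12, 13, 20

Classify positions by backward induction: terminal positions (no move available) are L. From any other position, the mover wins iff some move reaches an L.
n=0: no move → L
n=1: no move → L
n=2: no move → L
n=3: no move → L
n=4: →0(L), so W
n=5: →1(L), so W
n=6: →2(L), so W
n=7: →3(L), so W
n=8: →2(L), so W
n=9: →3(L), so W
n=10: →6(W), 4(W) — all W, so L
n=11: →7(W), 5(W) — all W, so L
n=12: →8(W), 6(W) — all W, so L
n=13: →9(W), 7(W) — all W, so L
n=14: →10(L), so W
n=15: →11(L), so W
n=16: →12(L), so W
n=17: →13(L), so W
n=18: →12(L), so W
n=19: →13(L), so W
n=20: →16(W), 14(W) — all W, so L
Reading off the rows marked L gives the requested list; there are 9 such values of n.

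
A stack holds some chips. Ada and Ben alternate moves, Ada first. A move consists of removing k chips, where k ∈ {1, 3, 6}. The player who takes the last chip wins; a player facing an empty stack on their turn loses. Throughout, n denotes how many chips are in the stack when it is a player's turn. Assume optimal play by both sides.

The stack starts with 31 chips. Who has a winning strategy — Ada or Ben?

Work bottom-up. With no move the player to move loses. Otherwise the position is W if at least one move leads to an L position for the opponent, and L if every move leads to a W.
n=0: no move → L
n=1: W (go to 0, an L position)
n=2: L (sole option 1(W) is W)
n=3: W (go to 2, an L position)
n=4: L (options 3(W), 1(W) are all W)
n=5: W (go to 4, an L position)
n=6: W (go to 0, an L position)
n=7: W (go to 4, an L position)
n=8: W (go to 2, an L position)
n=9: L (options 8(W), 6(W), 3(W) are all W)
n=10: W (go to 9, an L position)
n=11: L (options 10(W), 8(W), 5(W) are all W)
n=12: W (go to 11, an L position)
n=13: L (options 12(W), 10(W), 7(W) are all W)
n=14: W (go to 13, an L position)
n=15: W (go to 9, an L position)
n=16: W (go to 13, an L position)
n=17: W (go to 11, an L position)
n=18: L (options 17(W), 15(W), 12(W) are all W)
n=19: W (go to 18, an L position)
n=20: L (options 19(W), 17(W), 14(W) are all W)
n=21: W (go to 20, an L position)
n=22: L (options 21(W), 19(W), 16(W) are all W)
n=23: W (go to 22, an L position)
n=24: W (go to 18, an L position)
n=25: W (go to 22, an L position)
n=26: W (go to 20, an L position)
n=27: L (options 26(W), 24(W), 21(W) are all W)
n=28: W (go to 27, an L position)
n=29: L (options 28(W), 26(W), 23(W) are all W)
n=30: W (go to 29, an L position)
n=31: L (options 30(W), 28(W), 25(W) are all W)
The starting position 31 is L: whatever Ada does, the opponent receives a W position.

Ben wins.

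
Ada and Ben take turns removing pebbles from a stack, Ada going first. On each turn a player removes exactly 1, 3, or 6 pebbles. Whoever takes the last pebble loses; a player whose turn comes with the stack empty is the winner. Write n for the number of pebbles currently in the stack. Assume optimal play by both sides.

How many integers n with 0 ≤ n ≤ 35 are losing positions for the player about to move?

12

Compute win/loss labels from the base case upward. A position with no move is W. Any other position is W if it can reach an L in one move, else L.
n=0: no move; the opponent has just taken the last pebble and therefore loses → W
n=1: L (sole option 0(W) is W)
n=2: W (go to 1, an L position)
n=3: L (options 2(W), 0(W) are all W)
n=4: W (go to 3, an L position)
n=5: L (options 4(W), 2(W) are all W)
n=6: W (go to 5, an L position)
n=7: W (go to 1, an L position)
n=8: W (go to 5, an L position)
n=9: W (go to 3, an L position)
n=10: L (options 9(W), 7(W), 4(W) are all W)
n=11: W (go to 10, an L position)
n=12: L (options 11(W), 9(W), 6(W) are all W)
n=13: W (go to 12, an L position)
n=14: L (options 13(W), 11(W), 8(W) are all W)
n=15: W (go to 14, an L position)
n=16: W (go to 10, an L position)
n=17: W (go to 14, an L position)
n=18: W (go to 12, an L position)
n=19: L (options 18(W), 16(W), 13(W) are all W)
n=20: W (go to 19, an L position)
n=21: L (options 20(W), 18(W), 15(W) are all W)
n=22: W (go to 21, an L position)
n=23: L (options 22(W), 20(W), 17(W) are all W)
n=24: W (go to 23, an L position)
n=25: W (go to 19, an L position)
n=26: W (go to 23, an L position)
n=27: W (go to 21, an L position)
n=28: L (options 27(W), 25(W), 22(W) are all W)
n=29: W (go to 28, an L position)
n=30: L (options 29(W), 27(W), 24(W) are all W)
n=31: W (go to 30, an L position)
n=32: L (options 31(W), 29(W), 26(W) are all W)
n=33: W (go to 32, an L position)
n=34: W (go to 28, an L position)
n=35: W (go to 32, an L position)
L entries with 0 ≤ n ≤ 35: n = 1, 3, 5, 10, 12, 14, 19, 21, 23, 28, 30, 32; that makes 12.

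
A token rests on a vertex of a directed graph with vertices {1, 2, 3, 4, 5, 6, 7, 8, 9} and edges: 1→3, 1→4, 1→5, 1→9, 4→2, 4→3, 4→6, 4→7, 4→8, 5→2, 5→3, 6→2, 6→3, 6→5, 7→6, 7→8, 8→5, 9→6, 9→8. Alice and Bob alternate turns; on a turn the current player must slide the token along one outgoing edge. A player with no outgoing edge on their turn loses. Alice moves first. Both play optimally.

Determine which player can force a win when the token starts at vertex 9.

Alice wins.

Work bottom-up. With no move the player to move loses. Otherwise the position is W if at least one move leads to an L position for the opponent, and L if every move leads to a W.
Every edge goes from a vertex to one that appears earlier in the order 2, 3, 5, 6, 8, 7, 4, 9, 1, so processing vertices in that order labels each vertex after all of its successors.
2: no outgoing edge → L
3: no outgoing edge → L
5: reaches L-position 3 → W
6: reaches L-position 3 → W
8: only reaches 5(W), which is W → L
7: reaches L-position 8 → W
4: reaches L-position 8 → W
9: reaches L-position 8 → W
1: reaches L-position 3 → W
From 9 Alice can move to 8, reaching an L position.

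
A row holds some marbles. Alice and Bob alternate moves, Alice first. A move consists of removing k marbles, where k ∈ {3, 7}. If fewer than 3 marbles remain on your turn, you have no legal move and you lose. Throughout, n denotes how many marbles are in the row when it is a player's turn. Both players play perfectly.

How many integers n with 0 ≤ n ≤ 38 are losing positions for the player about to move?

Compute win/loss labels from the base case upward. A position with no move is L. Any other position is W if it can reach an L in one move, else L.
n=0: no move → L
n=1: no move → L
n=2: no move → L
n=3: W (go to 0, an L position)
n=4: W (go to 1, an L position)
n=5: W (go to 2, an L position)
n=6: L (sole option 3(W) is W)
n=7: W (go to 0, an L position)
n=8: W (go to 1, an L position)
n=9: W (go to 6, an L position)
n=10: L (options 7(W), 3(W) are all W)
n=11: L (options 8(W), 4(W) are all W)
n=12: L (options 9(W), 5(W) are all W)
n=13: W (go to 10, an L position)
n=14: W (go to 11, an L position)
n=15: W (go to 12, an L position)
n=16: L (options 13(W), 9(W) are all W)
n=17: W (go to 10, an L position)
n=18: W (go to 11, an L position)
n=19: W (go to 16, an L position)
n=20: L (options 17(W), 13(W) are all W)
n=21: L (options 18(W), 14(W) are all W)
n=22: L (options 19(W), 15(W) are all W)
n=23: W (go to 20, an L position)
n=24: W (go to 21, an L position)
n=25: W (go to 22, an L position)
n=26: L (options 23(W), 19(W) are all W)
n=27: W (go to 20, an L position)
n=28: W (go to 21, an L position)
n=29: W (go to 26, an L position)
n=30: L (options 27(W), 23(W) are all W)
n=31: L (options 28(W), 24(W) are all W)
n=32: L (options 29(W), 25(W) are all W)
n=33: W (go to 30, an L position)
n=34: W (go to 31, an L position)
n=35: W (go to 32, an L position)
n=36: L (options 33(W), 29(W) are all W)
n=37: W (go to 30, an L position)
n=38: W (go to 31, an L position)
L entries with 0 ≤ n ≤ 38: n = 0, 1, 2, 6, 10, 11, 12, 16, 20, 21, 22, 26, 30, 31, 32, 36; that makes 16.

16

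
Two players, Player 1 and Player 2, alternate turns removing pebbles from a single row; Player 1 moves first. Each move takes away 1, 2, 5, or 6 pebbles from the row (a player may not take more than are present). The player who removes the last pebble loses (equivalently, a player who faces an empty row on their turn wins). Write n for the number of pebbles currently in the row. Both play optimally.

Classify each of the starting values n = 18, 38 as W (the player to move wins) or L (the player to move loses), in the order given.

Positions with no move are W. A position that does have a move is losing for the player to move precisely when every available move leads to a winning position for the opponent. Fill in the labels:
n=0: no move; the opponent has just taken the last pebble and therefore loses → W
n=1: the only move is to 0(W), a W ⇒ L
n=2: can move to 1, which is L ⇒ W
n=3: can move to 1, which is L ⇒ W
n=4: moves to 3(W), 2(W); every one is W ⇒ L
n=5: can move to 4, which is L ⇒ W
n=6: can move to 4, which is L ⇒ W
n=7: can move to 1, which is L ⇒ W
n=8: moves to 7(W), 6(W), 3(W), 2(W); every one is W ⇒ L
n=9: can move to 8, which is L ⇒ W
n=10: can move to 8, which is L ⇒ W
n=11: moves to 10(W), 9(W), 6(W), 5(W); every one is W ⇒ L
n=12: can move to 11, which is L ⇒ W
n=13: can move to 11, which is L ⇒ W
n=14: can move to 8, which is L ⇒ W
n=15: moves to 14(W), 13(W), 10(W), 9(W); every one is W ⇒ L
n=16: can move to 15, which is L ⇒ W
n=17: can move to 15, which is L ⇒ W
n=18: moves to 17(W), 16(W), 13(W), 12(W); every one is W ⇒ L
n=19: can move to 18, which is L ⇒ W
n=20: can move to 18, which is L ⇒ W
n=21: can move to 15, which is L ⇒ W
n=22: moves to 21(W), 20(W), 17(W), 16(W); every one is W ⇒ L
n=23: can move to 22, which is L ⇒ W
n=24: can move to 22, which is L ⇒ W
n=25: moves to 24(W), 23(W), 20(W), 19(W); every one is W ⇒ L
n=26: can move to 25, which is L ⇒ W
n=27: can move to 25, which is L ⇒ W
n=28: can move to 22, which is L ⇒ W
n=29: moves to 28(W), 27(W), 24(W), 23(W); every one is W ⇒ L
n=30: can move to 29, which is L ⇒ W
n=31: can move to 29, which is L ⇒ W
n=32: moves to 31(W), 30(W), 27(W), 26(W); every one is W ⇒ L
n=33: can move to 32, which is L ⇒ W
n=34: can move to 32, which is L ⇒ W
n=35: can move to 29, which is L ⇒ W
n=36: moves to 35(W), 34(W), 31(W), 30(W); every one is W ⇒ L
n=37: can move to 36, which is L ⇒ W
n=38: can move to 36, which is L ⇒ W

18: L, 38: W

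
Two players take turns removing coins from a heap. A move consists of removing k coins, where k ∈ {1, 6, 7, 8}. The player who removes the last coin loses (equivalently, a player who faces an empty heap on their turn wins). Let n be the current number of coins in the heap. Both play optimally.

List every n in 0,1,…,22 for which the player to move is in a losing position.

1, 3, 5, 14, 16, 18

Use the standard recursion: the mover wins at a terminal position; elsewhere, the mover wins exactly when some move hands the opponent an L position.
n=0: no move; the opponent has just taken the last coin and therefore loses → W
n=1: →0(W) only, which is W, so L
n=2: →1(L), so W
n=3: →2(W) only, which is W, so L
n=4: →3(L), so W
n=5: →4(W) only, which is W, so L
n=6: →5(L), so W
n=7: →1(L), so W
n=8: →1(L), so W
n=9: →3(L), so W
n=10: →3(L), so W
n=11: →5(L), so W
n=12: →5(L), so W
n=13: →5(L), so W
n=14: →13(W), 8(W), 7(W), 6(W) — all W, so L
n=15: →14(L), so W
n=16: →15(W), 10(W), 9(W), 8(W) — all W, so L
n=17: →16(L), so W
n=18: →17(W), 12(W), 11(W), 10(W) — all W, so L
n=19: →18(L), so W
n=20: →14(L), so W
n=21: →14(L), so W
n=22: →16(L), so W
Reading off the rows marked L gives the requested list; there are 6 such values of n.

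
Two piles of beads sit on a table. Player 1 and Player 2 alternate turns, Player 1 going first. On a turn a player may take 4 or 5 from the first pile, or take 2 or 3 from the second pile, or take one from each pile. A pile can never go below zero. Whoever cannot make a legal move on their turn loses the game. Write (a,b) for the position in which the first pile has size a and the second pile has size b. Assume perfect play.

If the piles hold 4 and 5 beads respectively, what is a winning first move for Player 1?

Label each position W (a win for the player to move) or L (a loss). A position with no legal move is L; any other position is W exactly when some move reaches an L, and L when every move reaches a W.
No move ever increases a pile, so every position that can arise here has a ≤ 4 and b ≤ 5; it is enough to label the cells with 0 ≤ a ≤ 4 and 0 ≤ b ≤ 5.
Every move lowers a or b (never raises either), so fill the grid row by row in increasing a, and left to right within a row: each cell's successors are then already labelled.
      b=0  b=1  b=2  b=3  b=4  b=5
a=0:    L    L    W    W    W    L
a=1:    L    W    W    W    L    L
a=2:    L    W    W    W    L    W
a=3:    L    W    W    W    L    W
a=4:    W    W    L    L    W    W
Cells with no legal move (terminal, hence L): (0,0), (0,1), (1,0), (2,0), (3,0).
The remaining L cells, each justified by listing all of its moves:
(0,5): moves to (0,3)(W), (0,2)(W); every one is W ⇒ L
(1,4): moves to (1,2)(W), (1,1)(W), (0,3)(W); every one is W ⇒ L
(1,5): moves to (1,3)(W), (1,2)(W), (0,4)(W); every one is W ⇒ L
(2,4): moves to (2,2)(W), (2,1)(W), (1,3)(W); every one is W ⇒ L
(3,4): moves to (3,2)(W), (3,1)(W), (2,3)(W); every one is W ⇒ L
(4,2): moves to (0,2)(W), (4,0)(W), (3,1)(W); every one is W ⇒ L
(4,3): moves to (0,3)(W), (4,1)(W), (4,0)(W), (3,2)(W); every one is W ⇒ L
Every other cell has at least one move into one of the L cells above, so it is W.
From (4,5), the L positions reachable in one move are: (0,5), (4,3), (4,2), (3,4). Any move reaching one of these is winning.

Move to (0,5).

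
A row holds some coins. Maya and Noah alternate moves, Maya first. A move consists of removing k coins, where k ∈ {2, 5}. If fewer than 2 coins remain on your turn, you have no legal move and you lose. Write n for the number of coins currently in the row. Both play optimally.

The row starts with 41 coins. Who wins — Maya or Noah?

Positions with no move are L. A position that does have a move is losing for the player to move precisely when every available move leads to a winning position for the opponent. Fill in the labels:
n=0: no move → L
n=1: no move → L
n=2: reaches L-position 0 → W
n=3: reaches L-position 1 → W
n=4: only reaches 2(W), which is W → L
n=5: reaches L-position 0 → W
n=6: reaches L-position 4 → W
n=7: only reaches 5(W), 2(W), all W → L
n=8: only reaches 6(W), 3(W), all W → L
n=9: reaches L-position 7 → W
n=10: reaches L-position 8 → W
n=11: only reaches 9(W), 6(W), all W → L
n=12: reaches L-position 7 → W
n=13: reaches L-position 11 → W
n=14: only reaches 12(W), 9(W), all W → L
n=15: only reaches 13(W), 10(W), all W → L
n=16: reaches L-position 14 → W
n=17: reaches L-position 15 → W
n=18: only reaches 16(W), 13(W), all W → L
n=19: reaches L-position 14 → W
n=20: reaches L-position 18 → W
n=21: only reaches 19(W), 16(W), all W → L
n=22: only reaches 20(W), 17(W), all W → L
n=23: reaches L-position 21 → W
n=24: reaches L-position 22 → W
n=25: only reaches 23(W), 20(W), all W → L
n=26: reaches L-position 21 → W
n=27: reaches L-position 25 → W
n=28: only reaches 26(W), 23(W), all W → L
n=29: only reaches 27(W), 24(W), all W → L
n=30: reaches L-position 28 → W
n=31: reaches L-position 29 → W
n=32: only reaches 30(W), 27(W), all W → L
n=33: reaches L-position 28 → W
n=34: reaches L-position 32 → W
n=35: only reaches 33(W), 30(W), all W → L
n=36: only reaches 34(W), 31(W), all W → L
n=37: reaches L-position 35 → W
n=38: reaches L-position 36 → W
n=39: only reaches 37(W), 34(W), all W → L
n=40: reaches L-position 35 → W
n=41: reaches L-position 39 → W
From 41 Maya can remove 2, leaving 39, reaching an L position.

Maya wins.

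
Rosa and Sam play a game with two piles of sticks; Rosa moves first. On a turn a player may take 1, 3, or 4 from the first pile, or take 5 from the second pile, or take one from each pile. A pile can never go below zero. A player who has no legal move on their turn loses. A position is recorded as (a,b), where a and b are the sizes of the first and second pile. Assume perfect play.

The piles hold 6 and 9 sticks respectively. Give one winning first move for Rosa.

Label each position W (a win for the player to move) or L (a loss). A position with no legal move is L; any other position is W exactly when some move reaches an L, and L when every move reaches a W.
No move ever increases a pile, so every position that can arise here has a ≤ 6 and b ≤ 9; it is enough to label the cells with 0 ≤ a ≤ 6 and 0 ≤ b ≤ 9.
Every move lowers a or b (never raises either), so fill the grid row by row in increasing a, and left to right within a row: each cell's successors are then already labelled.
      b=0  b=1  b=2  b=3  b=4  b=5  b=6  b=7  b=8  b=9
a=0:    L    L    L    L    L    W    W    W    W    W
a=1:    W    W    W    W    W    W    L    L    L    L
a=2:    L    L    L    L    L    W    W    W    W    W
a=3:    W    W    W    W    W    W    L    L    L    L
a=4:    W    W    W    W    W    L    W    W    W    W
a=5:    W    W    W    W    W    W    W    W    W    W
a=6:    W    W    W    W    W    L    W    W    W    W
Cells with no legal move (terminal, hence L): (0,0), (0,1), (0,2), (0,3), (0,4).
The remaining L cells, each justified by listing all of its moves:
(1,6): moves to (0,6)(W), (1,1)(W), (0,5)(W); every one is W ⇒ L
(1,7): moves to (0,7)(W), (1,2)(W), (0,6)(W); every one is W ⇒ L
(1,8): moves to (0,8)(W), (1,3)(W), (0,7)(W); every one is W ⇒ L
(1,9): moves to (0,9)(W), (1,4)(W), (0,8)(W); every one is W ⇒ L
(2,0): the only move is to (1,0)(W), a W ⇒ L
(2,1): moves to (1,1)(W), (1,0)(W); every one is W ⇒ L
(2,2): moves to (1,2)(W), (1,1)(W); every one is W ⇒ L
(2,3): moves to (1,3)(W), (1,2)(W); every one is W ⇒ L
(2,4): moves to (1,4)(W), (1,3)(W); every one is W ⇒ L
(3,6): moves to (2,6)(W), (0,6)(W), (3,1)(W), (2,5)(W); every one is W ⇒ L
(3,7): moves to (2,7)(W), (0,7)(W), (3,2)(W), (2,6)(W); every one is W ⇒ L
(3,8): moves to (2,8)(W), (0,8)(W), (3,3)(W), (2,7)(W); every one is W ⇒ L
(3,9): moves to (2,9)(W), (0,9)(W), (3,4)(W), (2,8)(W); every one is W ⇒ L
(4,5): moves to (3,5)(W), (1,5)(W), (0,5)(W), (4,0)(W), (3,4)(W); every one is W ⇒ L
(6,5): moves to (5,5)(W), (3,5)(W), (2,5)(W), (6,0)(W), (5,4)(W); every one is W ⇒ L
Every other cell has at least one move into one of the L cells above, so it is W.
From (6,9), the L positions reachable in one move are: (3,9).

Move to (3,9).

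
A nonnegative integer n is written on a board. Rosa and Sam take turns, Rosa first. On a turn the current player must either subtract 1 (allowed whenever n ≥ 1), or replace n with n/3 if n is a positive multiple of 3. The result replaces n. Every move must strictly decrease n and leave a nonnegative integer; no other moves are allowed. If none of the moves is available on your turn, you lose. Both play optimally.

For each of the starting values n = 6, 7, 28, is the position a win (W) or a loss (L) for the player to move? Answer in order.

6: W, 7: L, 28: L

Classify positions by backward induction: terminal positions (no move available) are L. From any other position, the mover wins iff some move reaches an L.
n=0: no move → L
n=1: reaches L-position 0 → W
n=2: only reaches 1(W), which is W → L
n=3: reaches L-position 2 → W
n=4: only reaches 3(W), which is W → L
n=5: reaches L-position 4 → W
n=6: reaches L-position 2 → W
n=7: only reaches 6(W), which is W → L
n=8: reaches L-position 7 → W
n=9: only reaches 3(W), 8(W), all W → L
n=10: reaches L-position 9 → W
n=11: only reaches 10(W), which is W → L
n=12: reaches L-position 4 → W
n=13: only reaches 12(W), which is W → L
n=14: reaches L-position 13 → W
n=15: only reaches 5(W), 14(W), all W → L
n=16: reaches L-position 15 → W
n=17: only reaches 16(W), which is W → L
n=18: reaches L-position 17 → W
n=19: only reaches 18(W), which is W → L
n=20: reaches L-position 19 → W
n=21: reaches L-position 7 → W
n=22: only reaches 21(W), which is W → L
n=23: reaches L-position 22 → W
n=24: only reaches 8(W), 23(W), all W → L
n=25: reaches L-position 24 → W
n=26: only reaches 25(W), which is W → L
n=27: reaches L-position 9 → W
n=28: only reaches 27(W), which is W → L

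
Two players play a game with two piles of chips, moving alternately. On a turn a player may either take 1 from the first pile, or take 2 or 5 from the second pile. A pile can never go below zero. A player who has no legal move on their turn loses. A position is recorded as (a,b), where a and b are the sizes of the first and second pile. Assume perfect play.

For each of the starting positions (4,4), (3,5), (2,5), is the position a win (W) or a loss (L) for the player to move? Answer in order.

(4,4): L, (3,5): W, (2,5): W

Use the standard recursion: the mover loses at a terminal position; elsewhere, the mover wins exactly when some move hands the opponent an L position.
No move ever increases a pile, so every position that can arise here has a ≤ 4 and b ≤ 5; it is enough to label the cells with 0 ≤ a ≤ 4 and 0 ≤ b ≤ 5.
Every move lowers a or b (never raises either), so fill the grid row by row in increasing a, and left to right within a row: each cell's successors are then already labelled.
      b=0  b=1  b=2  b=3  b=4  b=5
a=0:    L    L    W    W    L    W
a=1:    W    W    L    L    W    W
a=2:    L    L    W    W    L    W
a=3:    W    W    L    L    W    W
a=4:    L    L    W    W    L    W
Cells with no legal move (terminal, hence L): (0,0), (0,1).
The remaining L cells, each justified by listing all of its moves:
(0,4): L (sole option (0,2)(W) is W)
(1,2): L (options (0,2)(W), (1,0)(W) are all W)
(1,3): L (options (0,3)(W), (1,1)(W) are all W)
(2,0): L (sole option (1,0)(W) is W)
(2,1): L (sole option (1,1)(W) is W)
(2,4): L (options (1,4)(W), (2,2)(W) are all W)
(3,2): L (options (2,2)(W), (3,0)(W) are all W)
(3,3): L (options (2,3)(W), (3,1)(W) are all W)
(4,0): L (sole option (3,0)(W) is W)
(4,1): L (sole option (3,1)(W) is W)
(4,4): L (options (3,4)(W), (4,2)(W) are all W)
Every other cell has at least one move into one of the L cells above, so it is W.
(4,4): one of the L cells justified above, so L
(3,5): the move to (3,3) reaches an L cell, so W
(2,5): the move to (2,0) reaches an L cell, so W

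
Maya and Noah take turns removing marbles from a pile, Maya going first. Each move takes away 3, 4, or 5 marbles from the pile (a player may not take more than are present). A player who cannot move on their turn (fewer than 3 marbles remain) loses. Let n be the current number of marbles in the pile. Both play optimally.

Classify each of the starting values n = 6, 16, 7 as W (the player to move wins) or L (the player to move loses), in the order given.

Work bottom-up. With no move the player to move loses. Otherwise the position is W if at least one move leads to an L position for the opponent, and L if every move leads to a W.
n=0: no move → L
n=1: no move → L
n=2: no move → L
n=3: reaches L-position 0 → W
n=4: reaches L-position 1 → W
n=5: reaches L-position 2 → W
n=6: reaches L-position 2 → W
n=7: reaches L-position 2 → W
n=8: only reaches 5(W), 4(W), 3(W), all W → L
n=9: only reaches 6(W), 5(W), 4(W), all W → L
n=10: only reaches 7(W), 6(W), 5(W), all W → L
n=11: reaches L-position 8 → W
n=12: reaches L-position 9 → W
n=13: reaches L-position 10 → W
n=14: reaches L-position 10 → W
n=15: reaches L-position 10 → W
n=16: only reaches 13(W), 12(W), 11(W), all W → L

6: W, 16: L, 7: W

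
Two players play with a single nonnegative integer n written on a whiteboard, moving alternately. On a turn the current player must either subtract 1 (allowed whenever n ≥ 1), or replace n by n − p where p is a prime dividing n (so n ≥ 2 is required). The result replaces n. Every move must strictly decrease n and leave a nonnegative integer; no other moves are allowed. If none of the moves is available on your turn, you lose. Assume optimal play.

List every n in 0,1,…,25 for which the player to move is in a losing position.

Work bottom-up. With no move the player to move loses. Otherwise the position is W if at least one move leads to an L position for the opponent, and L if every move leads to a W.
n=0: no move → L
n=1: reaches L-position 0 → W
n=2: reaches L-position 0 → W
n=3: reaches L-position 0 → W
n=4: only reaches 2(W), 3(W), all W → L
n=5: reaches L-position 0 → W
n=6: reaches L-position 4 → W
n=7: reaches L-position 0 → W
n=8: only reaches 6(W), 7(W), all W → L
n=9: reaches L-position 8 → W
n=10: reaches L-position 8 → W
n=11: reaches L-position 0 → W
n=12: only reaches 9(W), 10(W), 11(W), all W → L
n=13: reaches L-position 0 → W
n=14: reaches L-position 12 → W
n=15: reaches L-position 12 → W
n=16: only reaches 14(W), 15(W), all W → L
n=17: reaches L-position 0 → W
n=18: reaches L-position 16 → W
n=19: reaches L-position 0 → W
n=20: only reaches 15(W), 18(W), 19(W), all W → L
n=21: reaches L-position 20 → W
n=22: reaches L-position 20 → W
n=23: reaches L-position 0 → W
n=24: only reaches 21(W), 22(W), 23(W), all W → L
n=25: reaches L-position 20 → W
The losing starting values of n are exactly the entries labelled L in this table (7 of them).

0, 4, 8, 12, 16, 20, 24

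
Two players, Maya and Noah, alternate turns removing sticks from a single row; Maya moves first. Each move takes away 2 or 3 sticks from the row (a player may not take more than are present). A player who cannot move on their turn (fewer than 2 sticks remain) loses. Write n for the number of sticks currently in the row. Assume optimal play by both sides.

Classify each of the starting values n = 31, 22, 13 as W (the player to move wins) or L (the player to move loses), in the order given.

Build the W/L table. Terminal = L. A non-terminal position is W if it has a move to some L; otherwise it is L.
n=0: no move → L
n=1: no move → L
n=2: W (go to 0, an L position)
n=3: W (go to 1, an L position)
n=4: W (go to 1, an L position)
n=5: L (options 3(W), 2(W) are all W)
n=6: L (options 4(W), 3(W) are all W)
n=7: W (go to 5, an L position)
n=8: W (go to 6, an L position)
n=9: W (go to 6, an L position)
n=10: L (options 8(W), 7(W) are all W)
n=11: L (options 9(W), 8(W) are all W)
n=12: W (go to 10, an L position)
n=13: W (go to 11, an L position)
n=14: W (go to 11, an L position)
n=15: L (options 13(W), 12(W) are all W)
n=16: L (options 14(W), 13(W) are all W)
n=17: W (go to 15, an L position)
n=18: W (go to 16, an L position)
n=19: W (go to 16, an L position)
n=20: L (options 18(W), 17(W) are all W)
n=21: L (options 19(W), 18(W) are all W)
n=22: W (go to 20, an L position)
n=23: W (go to 21, an L position)
n=24: W (go to 21, an L position)
n=25: L (options 23(W), 22(W) are all W)
n=26: L (options 24(W), 23(W) are all W)
n=27: W (go to 25, an L position)
n=28: W (go to 26, an L position)
n=29: W (go to 26, an L position)
n=30: L (options 28(W), 27(W) are all W)
n=31: L (options 29(W), 28(W) are all W)

31: L, 22: W, 13: W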